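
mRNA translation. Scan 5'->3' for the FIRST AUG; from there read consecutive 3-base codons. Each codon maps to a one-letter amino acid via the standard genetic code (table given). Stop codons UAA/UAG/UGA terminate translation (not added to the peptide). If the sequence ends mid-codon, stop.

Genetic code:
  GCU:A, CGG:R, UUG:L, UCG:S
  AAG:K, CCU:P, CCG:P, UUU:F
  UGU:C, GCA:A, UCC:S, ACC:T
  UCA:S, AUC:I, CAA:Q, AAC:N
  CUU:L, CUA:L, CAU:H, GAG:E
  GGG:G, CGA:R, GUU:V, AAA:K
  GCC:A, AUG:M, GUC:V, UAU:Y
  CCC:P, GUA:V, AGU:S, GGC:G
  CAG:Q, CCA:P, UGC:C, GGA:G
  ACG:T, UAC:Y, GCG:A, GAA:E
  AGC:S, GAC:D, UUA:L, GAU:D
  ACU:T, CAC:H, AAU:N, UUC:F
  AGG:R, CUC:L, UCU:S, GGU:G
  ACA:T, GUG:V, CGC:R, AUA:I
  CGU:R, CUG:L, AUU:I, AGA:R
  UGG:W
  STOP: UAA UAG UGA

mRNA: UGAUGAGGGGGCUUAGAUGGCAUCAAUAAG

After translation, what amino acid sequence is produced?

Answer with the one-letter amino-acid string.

Answer: MRGLRWHQ

Derivation:
start AUG at pos 2
pos 2: AUG -> M; peptide=M
pos 5: AGG -> R; peptide=MR
pos 8: GGG -> G; peptide=MRG
pos 11: CUU -> L; peptide=MRGL
pos 14: AGA -> R; peptide=MRGLR
pos 17: UGG -> W; peptide=MRGLRW
pos 20: CAU -> H; peptide=MRGLRWH
pos 23: CAA -> Q; peptide=MRGLRWHQ
pos 26: UAA -> STOP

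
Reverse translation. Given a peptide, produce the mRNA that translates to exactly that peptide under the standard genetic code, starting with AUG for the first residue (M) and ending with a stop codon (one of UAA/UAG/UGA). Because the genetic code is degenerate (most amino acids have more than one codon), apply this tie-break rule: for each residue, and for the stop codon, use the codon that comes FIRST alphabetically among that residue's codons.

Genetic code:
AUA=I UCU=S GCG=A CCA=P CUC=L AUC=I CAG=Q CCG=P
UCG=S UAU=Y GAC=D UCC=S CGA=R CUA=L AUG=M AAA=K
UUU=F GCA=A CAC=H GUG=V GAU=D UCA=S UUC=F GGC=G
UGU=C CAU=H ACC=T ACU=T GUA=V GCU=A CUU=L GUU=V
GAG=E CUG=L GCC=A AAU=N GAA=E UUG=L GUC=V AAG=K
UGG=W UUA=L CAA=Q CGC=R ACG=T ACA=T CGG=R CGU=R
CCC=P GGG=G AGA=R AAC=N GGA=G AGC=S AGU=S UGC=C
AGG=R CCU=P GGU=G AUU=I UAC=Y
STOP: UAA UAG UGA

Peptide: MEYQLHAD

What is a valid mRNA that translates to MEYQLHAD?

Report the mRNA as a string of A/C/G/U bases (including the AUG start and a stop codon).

Answer: mRNA: AUGGAAUACCAACUACACGCAGACUAA

Derivation:
residue 1: M -> AUG (start codon)
residue 2: E codons sorted = GAA,GAG -> pick first = GAA
residue 3: Y codons sorted = UAC,UAU -> pick first = UAC
residue 4: Q codons sorted = CAA,CAG -> pick first = CAA
residue 5: L codons sorted = CUA,CUC,CUG,CUU,UUA,UUG -> pick first = CUA
residue 6: H codons sorted = CAC,CAU -> pick first = CAC
residue 7: A codons sorted = GCA,GCC,GCG,GCU -> pick first = GCA
residue 8: D codons sorted = GAC,GAU -> pick first = GAC
terminator: stop codons sorted = UAA,UAG,UGA -> pick first = UAA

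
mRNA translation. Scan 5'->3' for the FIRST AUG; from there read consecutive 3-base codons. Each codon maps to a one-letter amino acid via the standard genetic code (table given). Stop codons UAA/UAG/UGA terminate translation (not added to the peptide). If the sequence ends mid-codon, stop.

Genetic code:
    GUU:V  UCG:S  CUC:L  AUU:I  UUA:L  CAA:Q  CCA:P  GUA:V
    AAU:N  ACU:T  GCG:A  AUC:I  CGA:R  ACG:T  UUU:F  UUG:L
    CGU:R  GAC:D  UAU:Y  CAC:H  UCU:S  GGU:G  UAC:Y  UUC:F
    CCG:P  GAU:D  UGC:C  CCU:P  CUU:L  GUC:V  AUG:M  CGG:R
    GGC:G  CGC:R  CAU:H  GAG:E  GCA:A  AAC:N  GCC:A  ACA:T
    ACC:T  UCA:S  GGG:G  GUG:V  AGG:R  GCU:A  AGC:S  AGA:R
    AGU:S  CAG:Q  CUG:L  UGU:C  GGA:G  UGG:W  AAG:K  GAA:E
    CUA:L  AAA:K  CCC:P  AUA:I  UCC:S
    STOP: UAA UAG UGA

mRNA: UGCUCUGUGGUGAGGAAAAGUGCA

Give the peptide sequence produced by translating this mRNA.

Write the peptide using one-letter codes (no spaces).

Answer: (empty: no AUG start codon)

Derivation:
no AUG start codon found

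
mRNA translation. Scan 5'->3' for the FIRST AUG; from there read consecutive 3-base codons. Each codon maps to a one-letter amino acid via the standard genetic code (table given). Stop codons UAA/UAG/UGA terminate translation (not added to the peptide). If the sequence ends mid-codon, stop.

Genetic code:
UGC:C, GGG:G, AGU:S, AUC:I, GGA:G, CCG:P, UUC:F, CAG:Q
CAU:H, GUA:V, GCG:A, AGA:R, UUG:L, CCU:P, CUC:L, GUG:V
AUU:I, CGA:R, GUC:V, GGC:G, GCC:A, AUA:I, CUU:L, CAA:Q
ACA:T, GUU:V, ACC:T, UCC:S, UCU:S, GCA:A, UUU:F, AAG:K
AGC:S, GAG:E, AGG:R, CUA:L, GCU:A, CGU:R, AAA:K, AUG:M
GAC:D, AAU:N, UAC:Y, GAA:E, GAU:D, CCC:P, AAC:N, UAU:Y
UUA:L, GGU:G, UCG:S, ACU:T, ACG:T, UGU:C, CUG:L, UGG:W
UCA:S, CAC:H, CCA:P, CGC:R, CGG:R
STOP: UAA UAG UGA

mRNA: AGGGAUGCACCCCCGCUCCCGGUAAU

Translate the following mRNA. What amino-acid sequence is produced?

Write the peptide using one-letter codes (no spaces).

start AUG at pos 4
pos 4: AUG -> M; peptide=M
pos 7: CAC -> H; peptide=MH
pos 10: CCC -> P; peptide=MHP
pos 13: CGC -> R; peptide=MHPR
pos 16: UCC -> S; peptide=MHPRS
pos 19: CGG -> R; peptide=MHPRSR
pos 22: UAA -> STOP

Answer: MHPRSR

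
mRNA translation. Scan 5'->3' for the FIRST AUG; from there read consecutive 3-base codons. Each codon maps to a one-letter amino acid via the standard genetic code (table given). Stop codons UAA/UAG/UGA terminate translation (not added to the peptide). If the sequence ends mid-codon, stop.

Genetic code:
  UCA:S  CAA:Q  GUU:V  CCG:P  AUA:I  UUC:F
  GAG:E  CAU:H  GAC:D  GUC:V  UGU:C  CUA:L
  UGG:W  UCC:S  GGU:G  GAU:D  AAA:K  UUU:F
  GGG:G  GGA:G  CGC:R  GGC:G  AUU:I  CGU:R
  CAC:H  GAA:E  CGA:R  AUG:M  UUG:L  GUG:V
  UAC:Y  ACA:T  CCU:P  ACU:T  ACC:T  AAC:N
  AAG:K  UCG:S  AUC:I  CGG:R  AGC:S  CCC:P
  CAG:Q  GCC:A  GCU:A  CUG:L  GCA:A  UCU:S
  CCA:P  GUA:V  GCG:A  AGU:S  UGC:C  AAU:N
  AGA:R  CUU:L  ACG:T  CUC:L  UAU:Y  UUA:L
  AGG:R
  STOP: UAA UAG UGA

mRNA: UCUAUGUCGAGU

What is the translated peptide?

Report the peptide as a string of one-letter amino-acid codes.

start AUG at pos 3
pos 3: AUG -> M; peptide=M
pos 6: UCG -> S; peptide=MS
pos 9: AGU -> S; peptide=MSS
pos 12: only 0 nt remain (<3), stop (end of mRNA)

Answer: MSS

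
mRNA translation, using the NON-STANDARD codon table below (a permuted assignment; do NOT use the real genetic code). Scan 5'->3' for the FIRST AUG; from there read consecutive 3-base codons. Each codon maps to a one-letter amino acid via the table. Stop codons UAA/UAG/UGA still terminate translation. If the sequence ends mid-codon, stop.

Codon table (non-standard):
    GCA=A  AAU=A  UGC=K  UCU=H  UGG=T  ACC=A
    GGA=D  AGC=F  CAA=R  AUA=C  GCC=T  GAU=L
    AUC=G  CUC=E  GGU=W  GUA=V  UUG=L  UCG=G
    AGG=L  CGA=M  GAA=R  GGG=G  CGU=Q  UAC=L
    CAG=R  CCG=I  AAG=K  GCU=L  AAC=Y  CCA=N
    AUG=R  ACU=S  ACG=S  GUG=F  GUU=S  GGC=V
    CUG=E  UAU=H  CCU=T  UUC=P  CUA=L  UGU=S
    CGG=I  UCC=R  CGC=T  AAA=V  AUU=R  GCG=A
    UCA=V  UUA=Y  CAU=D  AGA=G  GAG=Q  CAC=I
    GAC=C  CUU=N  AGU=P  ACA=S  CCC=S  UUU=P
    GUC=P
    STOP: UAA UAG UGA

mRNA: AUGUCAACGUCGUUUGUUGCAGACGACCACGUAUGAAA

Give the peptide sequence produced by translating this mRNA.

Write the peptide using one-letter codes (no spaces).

Answer: RVSGPSACCIV

Derivation:
start AUG at pos 0
pos 0: AUG -> R; peptide=R
pos 3: UCA -> V; peptide=RV
pos 6: ACG -> S; peptide=RVS
pos 9: UCG -> G; peptide=RVSG
pos 12: UUU -> P; peptide=RVSGP
pos 15: GUU -> S; peptide=RVSGPS
pos 18: GCA -> A; peptide=RVSGPSA
pos 21: GAC -> C; peptide=RVSGPSAC
pos 24: GAC -> C; peptide=RVSGPSACC
pos 27: CAC -> I; peptide=RVSGPSACCI
pos 30: GUA -> V; peptide=RVSGPSACCIV
pos 33: UGA -> STOP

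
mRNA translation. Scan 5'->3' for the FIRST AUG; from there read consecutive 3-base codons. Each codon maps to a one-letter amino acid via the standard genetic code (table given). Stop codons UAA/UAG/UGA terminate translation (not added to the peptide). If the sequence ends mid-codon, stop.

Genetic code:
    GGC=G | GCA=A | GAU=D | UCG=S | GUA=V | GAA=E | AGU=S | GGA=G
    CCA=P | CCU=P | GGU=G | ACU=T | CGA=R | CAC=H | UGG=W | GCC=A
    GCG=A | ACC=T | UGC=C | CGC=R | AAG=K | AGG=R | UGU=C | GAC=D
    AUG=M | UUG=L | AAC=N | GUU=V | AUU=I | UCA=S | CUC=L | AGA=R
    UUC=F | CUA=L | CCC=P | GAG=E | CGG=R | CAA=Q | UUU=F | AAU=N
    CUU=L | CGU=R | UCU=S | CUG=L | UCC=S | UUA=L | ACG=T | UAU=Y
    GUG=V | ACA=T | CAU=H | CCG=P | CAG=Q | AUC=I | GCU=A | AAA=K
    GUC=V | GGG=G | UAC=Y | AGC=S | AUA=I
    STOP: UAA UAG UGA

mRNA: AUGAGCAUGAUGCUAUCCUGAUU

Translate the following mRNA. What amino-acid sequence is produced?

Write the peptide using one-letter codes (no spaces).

Answer: MSMMLS

Derivation:
start AUG at pos 0
pos 0: AUG -> M; peptide=M
pos 3: AGC -> S; peptide=MS
pos 6: AUG -> M; peptide=MSM
pos 9: AUG -> M; peptide=MSMM
pos 12: CUA -> L; peptide=MSMML
pos 15: UCC -> S; peptide=MSMMLS
pos 18: UGA -> STOP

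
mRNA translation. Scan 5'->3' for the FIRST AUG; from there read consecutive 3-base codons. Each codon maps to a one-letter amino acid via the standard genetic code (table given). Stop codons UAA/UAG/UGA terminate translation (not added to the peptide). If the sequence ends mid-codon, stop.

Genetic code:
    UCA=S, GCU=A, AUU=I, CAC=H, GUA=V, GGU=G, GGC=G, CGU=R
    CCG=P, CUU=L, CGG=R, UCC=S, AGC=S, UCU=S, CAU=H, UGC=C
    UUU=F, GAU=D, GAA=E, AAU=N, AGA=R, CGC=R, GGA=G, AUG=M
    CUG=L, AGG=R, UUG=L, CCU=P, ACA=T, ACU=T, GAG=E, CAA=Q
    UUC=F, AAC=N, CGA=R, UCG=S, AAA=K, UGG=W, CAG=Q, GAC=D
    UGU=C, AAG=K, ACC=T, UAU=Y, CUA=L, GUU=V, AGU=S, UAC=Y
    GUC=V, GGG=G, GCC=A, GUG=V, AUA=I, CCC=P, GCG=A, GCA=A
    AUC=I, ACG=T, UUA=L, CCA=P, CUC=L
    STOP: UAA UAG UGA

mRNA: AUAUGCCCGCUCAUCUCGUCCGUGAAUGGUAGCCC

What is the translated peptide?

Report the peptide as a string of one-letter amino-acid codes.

Answer: MPAHLVREW

Derivation:
start AUG at pos 2
pos 2: AUG -> M; peptide=M
pos 5: CCC -> P; peptide=MP
pos 8: GCU -> A; peptide=MPA
pos 11: CAU -> H; peptide=MPAH
pos 14: CUC -> L; peptide=MPAHL
pos 17: GUC -> V; peptide=MPAHLV
pos 20: CGU -> R; peptide=MPAHLVR
pos 23: GAA -> E; peptide=MPAHLVRE
pos 26: UGG -> W; peptide=MPAHLVREW
pos 29: UAG -> STOP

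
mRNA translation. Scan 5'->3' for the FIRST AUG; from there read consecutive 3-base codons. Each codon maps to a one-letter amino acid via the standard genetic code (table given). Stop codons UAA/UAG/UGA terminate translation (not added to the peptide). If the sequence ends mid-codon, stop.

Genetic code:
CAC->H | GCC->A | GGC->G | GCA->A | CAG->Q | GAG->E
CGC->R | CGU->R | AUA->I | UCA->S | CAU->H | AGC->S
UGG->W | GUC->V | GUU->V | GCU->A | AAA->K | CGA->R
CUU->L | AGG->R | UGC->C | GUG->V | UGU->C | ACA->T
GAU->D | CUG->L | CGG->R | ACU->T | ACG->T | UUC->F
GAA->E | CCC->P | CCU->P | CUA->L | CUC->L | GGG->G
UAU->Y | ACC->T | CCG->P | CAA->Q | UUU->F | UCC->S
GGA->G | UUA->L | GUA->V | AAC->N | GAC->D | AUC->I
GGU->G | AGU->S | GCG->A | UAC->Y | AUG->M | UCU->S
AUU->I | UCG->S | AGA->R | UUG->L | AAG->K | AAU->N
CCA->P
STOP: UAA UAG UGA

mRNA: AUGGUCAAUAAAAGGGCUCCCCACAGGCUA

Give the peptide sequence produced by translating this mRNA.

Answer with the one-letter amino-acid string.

Answer: MVNKRAPHRL

Derivation:
start AUG at pos 0
pos 0: AUG -> M; peptide=M
pos 3: GUC -> V; peptide=MV
pos 6: AAU -> N; peptide=MVN
pos 9: AAA -> K; peptide=MVNK
pos 12: AGG -> R; peptide=MVNKR
pos 15: GCU -> A; peptide=MVNKRA
pos 18: CCC -> P; peptide=MVNKRAP
pos 21: CAC -> H; peptide=MVNKRAPH
pos 24: AGG -> R; peptide=MVNKRAPHR
pos 27: CUA -> L; peptide=MVNKRAPHRL
pos 30: only 0 nt remain (<3), stop (end of mRNA)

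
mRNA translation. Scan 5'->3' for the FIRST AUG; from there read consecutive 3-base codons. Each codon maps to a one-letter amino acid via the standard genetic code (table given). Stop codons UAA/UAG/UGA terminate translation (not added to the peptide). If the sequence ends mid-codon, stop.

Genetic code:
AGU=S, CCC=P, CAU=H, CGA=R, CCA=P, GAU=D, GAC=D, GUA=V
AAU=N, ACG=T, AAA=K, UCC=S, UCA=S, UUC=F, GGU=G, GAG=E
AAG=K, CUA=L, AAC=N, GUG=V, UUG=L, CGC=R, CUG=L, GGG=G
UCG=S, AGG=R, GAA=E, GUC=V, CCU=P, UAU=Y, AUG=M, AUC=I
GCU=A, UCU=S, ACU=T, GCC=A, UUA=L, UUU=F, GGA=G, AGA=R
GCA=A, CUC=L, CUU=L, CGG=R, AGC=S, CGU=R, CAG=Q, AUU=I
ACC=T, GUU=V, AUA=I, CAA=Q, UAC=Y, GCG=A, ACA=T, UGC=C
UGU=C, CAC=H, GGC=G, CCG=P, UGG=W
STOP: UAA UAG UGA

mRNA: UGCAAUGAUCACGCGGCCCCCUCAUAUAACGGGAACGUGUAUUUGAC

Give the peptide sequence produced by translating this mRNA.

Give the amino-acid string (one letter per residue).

Answer: MITRPPHITGTCI

Derivation:
start AUG at pos 4
pos 4: AUG -> M; peptide=M
pos 7: AUC -> I; peptide=MI
pos 10: ACG -> T; peptide=MIT
pos 13: CGG -> R; peptide=MITR
pos 16: CCC -> P; peptide=MITRP
pos 19: CCU -> P; peptide=MITRPP
pos 22: CAU -> H; peptide=MITRPPH
pos 25: AUA -> I; peptide=MITRPPHI
pos 28: ACG -> T; peptide=MITRPPHIT
pos 31: GGA -> G; peptide=MITRPPHITG
pos 34: ACG -> T; peptide=MITRPPHITGT
pos 37: UGU -> C; peptide=MITRPPHITGTC
pos 40: AUU -> I; peptide=MITRPPHITGTCI
pos 43: UGA -> STOP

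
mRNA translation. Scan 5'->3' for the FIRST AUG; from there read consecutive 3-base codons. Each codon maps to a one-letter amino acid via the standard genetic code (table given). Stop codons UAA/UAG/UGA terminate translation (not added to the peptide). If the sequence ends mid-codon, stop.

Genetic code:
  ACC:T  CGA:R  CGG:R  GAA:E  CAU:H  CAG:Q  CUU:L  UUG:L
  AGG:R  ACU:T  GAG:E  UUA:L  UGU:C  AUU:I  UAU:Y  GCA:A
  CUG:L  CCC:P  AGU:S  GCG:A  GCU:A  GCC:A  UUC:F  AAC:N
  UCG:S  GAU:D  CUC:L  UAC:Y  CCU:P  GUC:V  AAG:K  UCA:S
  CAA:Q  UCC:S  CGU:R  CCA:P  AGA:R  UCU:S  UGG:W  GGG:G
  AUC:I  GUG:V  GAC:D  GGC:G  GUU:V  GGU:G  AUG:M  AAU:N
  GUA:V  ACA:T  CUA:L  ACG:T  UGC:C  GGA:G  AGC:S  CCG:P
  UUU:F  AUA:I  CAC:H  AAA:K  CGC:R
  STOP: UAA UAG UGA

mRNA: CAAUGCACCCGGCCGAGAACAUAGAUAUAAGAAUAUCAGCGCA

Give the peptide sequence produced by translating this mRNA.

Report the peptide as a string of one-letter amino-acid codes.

start AUG at pos 2
pos 2: AUG -> M; peptide=M
pos 5: CAC -> H; peptide=MH
pos 8: CCG -> P; peptide=MHP
pos 11: GCC -> A; peptide=MHPA
pos 14: GAG -> E; peptide=MHPAE
pos 17: AAC -> N; peptide=MHPAEN
pos 20: AUA -> I; peptide=MHPAENI
pos 23: GAU -> D; peptide=MHPAENID
pos 26: AUA -> I; peptide=MHPAENIDI
pos 29: AGA -> R; peptide=MHPAENIDIR
pos 32: AUA -> I; peptide=MHPAENIDIRI
pos 35: UCA -> S; peptide=MHPAENIDIRIS
pos 38: GCG -> A; peptide=MHPAENIDIRISA
pos 41: only 2 nt remain (<3), stop (end of mRNA)

Answer: MHPAENIDIRISA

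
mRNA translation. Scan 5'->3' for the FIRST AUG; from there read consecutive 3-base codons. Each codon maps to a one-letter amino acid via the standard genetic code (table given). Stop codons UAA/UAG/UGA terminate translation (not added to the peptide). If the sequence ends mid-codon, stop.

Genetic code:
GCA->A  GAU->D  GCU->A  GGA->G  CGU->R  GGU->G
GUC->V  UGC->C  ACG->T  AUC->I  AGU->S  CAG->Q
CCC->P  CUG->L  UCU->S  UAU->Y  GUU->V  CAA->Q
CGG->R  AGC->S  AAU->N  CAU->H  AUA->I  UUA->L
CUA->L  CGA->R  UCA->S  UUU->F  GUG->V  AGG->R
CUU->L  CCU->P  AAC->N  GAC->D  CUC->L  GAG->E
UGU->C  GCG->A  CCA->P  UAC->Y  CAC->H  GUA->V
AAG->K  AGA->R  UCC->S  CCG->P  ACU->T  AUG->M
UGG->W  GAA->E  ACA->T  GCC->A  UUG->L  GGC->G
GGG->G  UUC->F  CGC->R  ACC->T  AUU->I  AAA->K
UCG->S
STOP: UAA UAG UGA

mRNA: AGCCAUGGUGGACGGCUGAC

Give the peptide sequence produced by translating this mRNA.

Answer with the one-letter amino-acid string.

Answer: MVDG

Derivation:
start AUG at pos 4
pos 4: AUG -> M; peptide=M
pos 7: GUG -> V; peptide=MV
pos 10: GAC -> D; peptide=MVD
pos 13: GGC -> G; peptide=MVDG
pos 16: UGA -> STOP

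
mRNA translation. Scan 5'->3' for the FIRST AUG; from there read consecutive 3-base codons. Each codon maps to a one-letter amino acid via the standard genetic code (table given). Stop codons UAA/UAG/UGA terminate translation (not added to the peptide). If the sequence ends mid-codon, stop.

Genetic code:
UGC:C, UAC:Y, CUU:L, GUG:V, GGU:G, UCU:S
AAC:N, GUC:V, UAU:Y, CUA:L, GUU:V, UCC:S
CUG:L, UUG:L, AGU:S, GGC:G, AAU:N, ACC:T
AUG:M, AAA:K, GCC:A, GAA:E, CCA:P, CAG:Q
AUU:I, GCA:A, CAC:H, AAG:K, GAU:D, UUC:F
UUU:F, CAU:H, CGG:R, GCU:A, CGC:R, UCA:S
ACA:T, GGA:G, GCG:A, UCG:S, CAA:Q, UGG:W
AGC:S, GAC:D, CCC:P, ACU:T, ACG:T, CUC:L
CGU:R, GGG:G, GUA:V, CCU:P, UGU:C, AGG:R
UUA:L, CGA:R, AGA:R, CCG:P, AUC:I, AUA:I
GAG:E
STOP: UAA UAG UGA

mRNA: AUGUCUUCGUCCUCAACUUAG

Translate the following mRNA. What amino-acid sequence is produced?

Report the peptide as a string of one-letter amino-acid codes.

start AUG at pos 0
pos 0: AUG -> M; peptide=M
pos 3: UCU -> S; peptide=MS
pos 6: UCG -> S; peptide=MSS
pos 9: UCC -> S; peptide=MSSS
pos 12: UCA -> S; peptide=MSSSS
pos 15: ACU -> T; peptide=MSSSST
pos 18: UAG -> STOP

Answer: MSSSST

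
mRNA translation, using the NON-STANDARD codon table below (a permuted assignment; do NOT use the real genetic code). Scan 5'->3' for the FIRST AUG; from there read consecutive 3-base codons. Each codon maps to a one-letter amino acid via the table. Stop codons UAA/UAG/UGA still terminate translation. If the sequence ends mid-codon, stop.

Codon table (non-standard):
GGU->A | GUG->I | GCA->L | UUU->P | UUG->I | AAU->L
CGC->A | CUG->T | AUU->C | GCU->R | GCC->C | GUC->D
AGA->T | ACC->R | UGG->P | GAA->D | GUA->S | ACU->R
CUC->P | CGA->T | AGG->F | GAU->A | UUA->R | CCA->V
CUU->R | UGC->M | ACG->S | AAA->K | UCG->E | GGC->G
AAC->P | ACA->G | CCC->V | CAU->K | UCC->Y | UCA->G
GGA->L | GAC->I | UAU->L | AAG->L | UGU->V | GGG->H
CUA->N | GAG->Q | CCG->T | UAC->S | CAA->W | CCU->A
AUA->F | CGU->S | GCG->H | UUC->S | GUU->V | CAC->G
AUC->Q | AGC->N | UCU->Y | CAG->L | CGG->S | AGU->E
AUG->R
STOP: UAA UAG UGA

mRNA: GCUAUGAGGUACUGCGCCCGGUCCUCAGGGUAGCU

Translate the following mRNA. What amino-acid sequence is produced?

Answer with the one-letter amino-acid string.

Answer: RFSMCSYGH

Derivation:
start AUG at pos 3
pos 3: AUG -> R; peptide=R
pos 6: AGG -> F; peptide=RF
pos 9: UAC -> S; peptide=RFS
pos 12: UGC -> M; peptide=RFSM
pos 15: GCC -> C; peptide=RFSMC
pos 18: CGG -> S; peptide=RFSMCS
pos 21: UCC -> Y; peptide=RFSMCSY
pos 24: UCA -> G; peptide=RFSMCSYG
pos 27: GGG -> H; peptide=RFSMCSYGH
pos 30: UAG -> STOP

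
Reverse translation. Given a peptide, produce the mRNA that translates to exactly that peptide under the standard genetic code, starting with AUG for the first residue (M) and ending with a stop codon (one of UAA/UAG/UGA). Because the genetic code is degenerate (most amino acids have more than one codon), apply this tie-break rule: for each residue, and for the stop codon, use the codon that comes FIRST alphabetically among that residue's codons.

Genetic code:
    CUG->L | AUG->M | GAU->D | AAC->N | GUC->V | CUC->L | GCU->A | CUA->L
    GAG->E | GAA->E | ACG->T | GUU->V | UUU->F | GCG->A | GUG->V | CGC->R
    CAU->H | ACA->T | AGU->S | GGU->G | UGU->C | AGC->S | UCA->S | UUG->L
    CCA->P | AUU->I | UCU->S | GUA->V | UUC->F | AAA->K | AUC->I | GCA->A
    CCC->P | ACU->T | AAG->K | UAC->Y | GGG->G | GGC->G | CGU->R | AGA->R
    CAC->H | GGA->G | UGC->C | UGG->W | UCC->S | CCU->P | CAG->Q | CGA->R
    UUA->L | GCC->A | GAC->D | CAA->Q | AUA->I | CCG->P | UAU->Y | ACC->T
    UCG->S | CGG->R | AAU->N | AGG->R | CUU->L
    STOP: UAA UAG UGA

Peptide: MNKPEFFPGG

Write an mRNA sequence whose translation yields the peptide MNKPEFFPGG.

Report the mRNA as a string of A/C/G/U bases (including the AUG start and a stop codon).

Answer: mRNA: AUGAACAAACCAGAAUUCUUCCCAGGAGGAUAA

Derivation:
residue 1: M -> AUG (start codon)
residue 2: N codons sorted = AAC,AAU -> pick first = AAC
residue 3: K codons sorted = AAA,AAG -> pick first = AAA
residue 4: P codons sorted = CCA,CCC,CCG,CCU -> pick first = CCA
residue 5: E codons sorted = GAA,GAG -> pick first = GAA
residue 6: F codons sorted = UUC,UUU -> pick first = UUC
residue 7: F codons sorted = UUC,UUU -> pick first = UUC
residue 8: P codons sorted = CCA,CCC,CCG,CCU -> pick first = CCA
residue 9: G codons sorted = GGA,GGC,GGG,GGU -> pick first = GGA
residue 10: G codons sorted = GGA,GGC,GGG,GGU -> pick first = GGA
terminator: stop codons sorted = UAA,UAG,UGA -> pick first = UAA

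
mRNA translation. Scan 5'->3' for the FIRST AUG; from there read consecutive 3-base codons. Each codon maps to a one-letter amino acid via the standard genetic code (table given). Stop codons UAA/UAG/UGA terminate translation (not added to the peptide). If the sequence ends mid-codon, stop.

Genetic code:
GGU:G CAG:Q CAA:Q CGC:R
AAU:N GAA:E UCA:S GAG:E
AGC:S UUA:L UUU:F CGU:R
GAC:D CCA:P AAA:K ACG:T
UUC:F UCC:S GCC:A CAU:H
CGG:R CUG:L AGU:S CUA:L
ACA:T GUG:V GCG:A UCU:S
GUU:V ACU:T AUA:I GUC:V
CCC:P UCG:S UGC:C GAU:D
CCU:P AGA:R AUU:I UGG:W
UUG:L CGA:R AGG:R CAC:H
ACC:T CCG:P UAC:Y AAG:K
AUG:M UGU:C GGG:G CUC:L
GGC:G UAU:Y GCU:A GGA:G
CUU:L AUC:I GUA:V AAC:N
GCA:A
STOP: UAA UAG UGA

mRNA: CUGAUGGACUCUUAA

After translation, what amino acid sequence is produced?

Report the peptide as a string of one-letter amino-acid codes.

Answer: MDS

Derivation:
start AUG at pos 3
pos 3: AUG -> M; peptide=M
pos 6: GAC -> D; peptide=MD
pos 9: UCU -> S; peptide=MDS
pos 12: UAA -> STOP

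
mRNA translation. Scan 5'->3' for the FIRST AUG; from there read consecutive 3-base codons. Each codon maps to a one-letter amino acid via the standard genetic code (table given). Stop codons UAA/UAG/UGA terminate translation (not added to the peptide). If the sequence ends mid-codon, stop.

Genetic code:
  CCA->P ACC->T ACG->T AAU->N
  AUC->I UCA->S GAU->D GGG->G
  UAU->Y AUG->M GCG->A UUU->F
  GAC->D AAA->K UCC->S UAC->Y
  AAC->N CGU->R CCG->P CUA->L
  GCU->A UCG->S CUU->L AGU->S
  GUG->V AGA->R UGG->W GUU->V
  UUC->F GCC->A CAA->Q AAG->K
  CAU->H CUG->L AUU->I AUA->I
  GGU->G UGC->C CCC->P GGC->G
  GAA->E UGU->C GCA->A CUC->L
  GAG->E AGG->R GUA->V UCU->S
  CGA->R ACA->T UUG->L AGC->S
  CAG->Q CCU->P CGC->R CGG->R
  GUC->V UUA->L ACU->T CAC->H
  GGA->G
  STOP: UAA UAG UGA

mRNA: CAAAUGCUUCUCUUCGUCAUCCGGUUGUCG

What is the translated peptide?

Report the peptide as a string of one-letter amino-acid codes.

Answer: MLLFVIRLS

Derivation:
start AUG at pos 3
pos 3: AUG -> M; peptide=M
pos 6: CUU -> L; peptide=ML
pos 9: CUC -> L; peptide=MLL
pos 12: UUC -> F; peptide=MLLF
pos 15: GUC -> V; peptide=MLLFV
pos 18: AUC -> I; peptide=MLLFVI
pos 21: CGG -> R; peptide=MLLFVIR
pos 24: UUG -> L; peptide=MLLFVIRL
pos 27: UCG -> S; peptide=MLLFVIRLS
pos 30: only 0 nt remain (<3), stop (end of mRNA)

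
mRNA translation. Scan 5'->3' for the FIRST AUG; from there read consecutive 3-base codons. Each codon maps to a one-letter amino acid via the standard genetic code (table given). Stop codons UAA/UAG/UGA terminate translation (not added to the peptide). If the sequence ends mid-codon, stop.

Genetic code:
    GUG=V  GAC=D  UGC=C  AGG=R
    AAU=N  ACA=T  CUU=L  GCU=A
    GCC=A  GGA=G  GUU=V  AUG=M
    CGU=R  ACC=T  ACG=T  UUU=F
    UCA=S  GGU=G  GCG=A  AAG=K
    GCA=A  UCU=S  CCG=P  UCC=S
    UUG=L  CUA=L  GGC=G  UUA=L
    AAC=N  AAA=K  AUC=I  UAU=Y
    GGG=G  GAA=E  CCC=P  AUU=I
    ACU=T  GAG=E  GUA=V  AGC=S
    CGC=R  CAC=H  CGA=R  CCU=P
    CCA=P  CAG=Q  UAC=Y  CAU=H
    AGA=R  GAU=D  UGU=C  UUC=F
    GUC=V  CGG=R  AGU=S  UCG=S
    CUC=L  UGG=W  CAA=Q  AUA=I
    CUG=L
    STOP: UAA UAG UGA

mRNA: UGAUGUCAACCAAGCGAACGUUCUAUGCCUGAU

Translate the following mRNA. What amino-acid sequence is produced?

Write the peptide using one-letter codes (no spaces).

Answer: MSTKRTFYA

Derivation:
start AUG at pos 2
pos 2: AUG -> M; peptide=M
pos 5: UCA -> S; peptide=MS
pos 8: ACC -> T; peptide=MST
pos 11: AAG -> K; peptide=MSTK
pos 14: CGA -> R; peptide=MSTKR
pos 17: ACG -> T; peptide=MSTKRT
pos 20: UUC -> F; peptide=MSTKRTF
pos 23: UAU -> Y; peptide=MSTKRTFY
pos 26: GCC -> A; peptide=MSTKRTFYA
pos 29: UGA -> STOP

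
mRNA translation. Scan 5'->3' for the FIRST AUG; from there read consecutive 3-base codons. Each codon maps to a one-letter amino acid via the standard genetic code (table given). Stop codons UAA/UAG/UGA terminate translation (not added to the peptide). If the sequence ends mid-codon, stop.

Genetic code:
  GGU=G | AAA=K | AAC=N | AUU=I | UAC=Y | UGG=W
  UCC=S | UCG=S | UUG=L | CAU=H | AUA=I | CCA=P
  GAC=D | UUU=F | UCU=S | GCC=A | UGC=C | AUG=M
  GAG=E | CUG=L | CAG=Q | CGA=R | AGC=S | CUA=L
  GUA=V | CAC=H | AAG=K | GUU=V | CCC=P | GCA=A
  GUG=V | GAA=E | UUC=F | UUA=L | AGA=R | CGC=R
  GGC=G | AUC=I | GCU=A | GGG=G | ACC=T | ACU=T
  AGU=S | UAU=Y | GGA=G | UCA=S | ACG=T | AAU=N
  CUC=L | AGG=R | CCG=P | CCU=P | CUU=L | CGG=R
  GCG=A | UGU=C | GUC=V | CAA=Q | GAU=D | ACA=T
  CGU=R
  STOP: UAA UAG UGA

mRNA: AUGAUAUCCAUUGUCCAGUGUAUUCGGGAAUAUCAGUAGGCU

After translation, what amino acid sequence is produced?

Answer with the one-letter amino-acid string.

start AUG at pos 0
pos 0: AUG -> M; peptide=M
pos 3: AUA -> I; peptide=MI
pos 6: UCC -> S; peptide=MIS
pos 9: AUU -> I; peptide=MISI
pos 12: GUC -> V; peptide=MISIV
pos 15: CAG -> Q; peptide=MISIVQ
pos 18: UGU -> C; peptide=MISIVQC
pos 21: AUU -> I; peptide=MISIVQCI
pos 24: CGG -> R; peptide=MISIVQCIR
pos 27: GAA -> E; peptide=MISIVQCIRE
pos 30: UAU -> Y; peptide=MISIVQCIREY
pos 33: CAG -> Q; peptide=MISIVQCIREYQ
pos 36: UAG -> STOP

Answer: MISIVQCIREYQ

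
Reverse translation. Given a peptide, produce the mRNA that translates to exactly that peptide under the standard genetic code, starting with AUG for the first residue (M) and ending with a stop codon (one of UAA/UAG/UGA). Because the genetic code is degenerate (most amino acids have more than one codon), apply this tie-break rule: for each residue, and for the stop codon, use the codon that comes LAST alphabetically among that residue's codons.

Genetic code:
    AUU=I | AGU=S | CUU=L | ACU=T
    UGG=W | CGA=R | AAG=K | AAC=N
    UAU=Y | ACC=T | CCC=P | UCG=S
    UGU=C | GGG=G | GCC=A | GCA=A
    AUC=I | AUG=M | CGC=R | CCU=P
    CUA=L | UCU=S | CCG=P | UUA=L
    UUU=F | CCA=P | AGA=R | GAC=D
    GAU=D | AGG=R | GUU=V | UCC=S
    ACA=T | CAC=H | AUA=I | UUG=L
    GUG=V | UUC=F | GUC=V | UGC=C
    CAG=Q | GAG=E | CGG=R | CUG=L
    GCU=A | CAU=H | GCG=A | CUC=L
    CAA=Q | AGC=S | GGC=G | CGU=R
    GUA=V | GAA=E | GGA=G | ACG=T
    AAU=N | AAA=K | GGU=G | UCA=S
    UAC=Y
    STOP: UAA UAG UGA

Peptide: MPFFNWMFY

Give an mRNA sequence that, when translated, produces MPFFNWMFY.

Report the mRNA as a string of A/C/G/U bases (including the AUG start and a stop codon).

residue 1: M -> AUG (start codon)
residue 2: P codons sorted = CCA,CCC,CCG,CCU -> pick last = CCU
residue 3: F codons sorted = UUC,UUU -> pick last = UUU
residue 4: F codons sorted = UUC,UUU -> pick last = UUU
residue 5: N codons sorted = AAC,AAU -> pick last = AAU
residue 6: W -> UGG (only codon)
residue 7: M -> AUG (only codon)
residue 8: F codons sorted = UUC,UUU -> pick last = UUU
residue 9: Y codons sorted = UAC,UAU -> pick last = UAU
terminator: stop codons sorted = UAA,UAG,UGA -> pick last = UGA

Answer: mRNA: AUGCCUUUUUUUAAUUGGAUGUUUUAUUGA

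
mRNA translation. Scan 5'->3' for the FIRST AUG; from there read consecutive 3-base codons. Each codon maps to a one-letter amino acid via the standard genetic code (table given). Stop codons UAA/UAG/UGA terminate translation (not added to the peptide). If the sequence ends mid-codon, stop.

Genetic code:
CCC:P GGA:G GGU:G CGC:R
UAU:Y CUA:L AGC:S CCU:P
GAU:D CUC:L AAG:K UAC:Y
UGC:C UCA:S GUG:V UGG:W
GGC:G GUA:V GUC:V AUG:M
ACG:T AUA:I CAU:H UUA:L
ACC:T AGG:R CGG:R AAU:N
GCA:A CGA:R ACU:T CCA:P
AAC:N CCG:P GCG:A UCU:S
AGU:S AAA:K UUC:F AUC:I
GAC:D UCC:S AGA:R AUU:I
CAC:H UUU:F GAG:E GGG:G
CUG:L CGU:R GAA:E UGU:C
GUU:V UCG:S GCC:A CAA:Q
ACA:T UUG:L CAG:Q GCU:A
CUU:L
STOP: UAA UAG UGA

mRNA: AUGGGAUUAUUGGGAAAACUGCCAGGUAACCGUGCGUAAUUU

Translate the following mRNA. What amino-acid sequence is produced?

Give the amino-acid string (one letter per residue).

start AUG at pos 0
pos 0: AUG -> M; peptide=M
pos 3: GGA -> G; peptide=MG
pos 6: UUA -> L; peptide=MGL
pos 9: UUG -> L; peptide=MGLL
pos 12: GGA -> G; peptide=MGLLG
pos 15: AAA -> K; peptide=MGLLGK
pos 18: CUG -> L; peptide=MGLLGKL
pos 21: CCA -> P; peptide=MGLLGKLP
pos 24: GGU -> G; peptide=MGLLGKLPG
pos 27: AAC -> N; peptide=MGLLGKLPGN
pos 30: CGU -> R; peptide=MGLLGKLPGNR
pos 33: GCG -> A; peptide=MGLLGKLPGNRA
pos 36: UAA -> STOP

Answer: MGLLGKLPGNRA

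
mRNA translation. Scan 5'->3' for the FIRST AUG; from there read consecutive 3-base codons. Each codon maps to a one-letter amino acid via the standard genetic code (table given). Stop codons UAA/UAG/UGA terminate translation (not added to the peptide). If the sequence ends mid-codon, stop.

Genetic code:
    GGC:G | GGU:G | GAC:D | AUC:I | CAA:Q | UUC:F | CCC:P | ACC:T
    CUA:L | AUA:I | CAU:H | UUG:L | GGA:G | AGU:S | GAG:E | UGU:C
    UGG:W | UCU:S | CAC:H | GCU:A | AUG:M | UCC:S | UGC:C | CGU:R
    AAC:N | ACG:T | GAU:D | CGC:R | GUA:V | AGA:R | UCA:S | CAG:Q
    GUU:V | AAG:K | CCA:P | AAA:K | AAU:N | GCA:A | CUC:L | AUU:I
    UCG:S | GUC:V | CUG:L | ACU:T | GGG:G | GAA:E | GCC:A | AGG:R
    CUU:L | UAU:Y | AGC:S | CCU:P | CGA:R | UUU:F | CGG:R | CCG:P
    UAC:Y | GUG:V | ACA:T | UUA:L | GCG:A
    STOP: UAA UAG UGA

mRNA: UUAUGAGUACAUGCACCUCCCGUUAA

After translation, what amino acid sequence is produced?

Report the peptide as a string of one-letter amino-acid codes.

start AUG at pos 2
pos 2: AUG -> M; peptide=M
pos 5: AGU -> S; peptide=MS
pos 8: ACA -> T; peptide=MST
pos 11: UGC -> C; peptide=MSTC
pos 14: ACC -> T; peptide=MSTCT
pos 17: UCC -> S; peptide=MSTCTS
pos 20: CGU -> R; peptide=MSTCTSR
pos 23: UAA -> STOP

Answer: MSTCTSR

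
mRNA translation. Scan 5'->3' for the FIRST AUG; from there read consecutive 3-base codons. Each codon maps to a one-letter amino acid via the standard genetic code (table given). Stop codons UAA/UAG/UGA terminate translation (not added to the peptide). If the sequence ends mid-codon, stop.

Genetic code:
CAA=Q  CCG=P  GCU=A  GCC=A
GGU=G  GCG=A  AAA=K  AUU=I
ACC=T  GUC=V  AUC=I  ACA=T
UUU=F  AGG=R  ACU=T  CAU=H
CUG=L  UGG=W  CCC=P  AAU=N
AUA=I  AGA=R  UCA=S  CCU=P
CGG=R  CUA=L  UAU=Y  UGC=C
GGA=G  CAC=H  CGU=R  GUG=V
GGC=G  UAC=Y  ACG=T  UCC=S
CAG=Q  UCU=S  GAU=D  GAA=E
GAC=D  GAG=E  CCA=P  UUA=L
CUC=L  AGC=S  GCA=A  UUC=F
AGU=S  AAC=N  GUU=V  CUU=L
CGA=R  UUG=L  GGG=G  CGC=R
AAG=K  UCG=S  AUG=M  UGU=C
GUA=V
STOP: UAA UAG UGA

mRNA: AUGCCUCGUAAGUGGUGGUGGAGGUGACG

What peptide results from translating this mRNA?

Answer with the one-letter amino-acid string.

start AUG at pos 0
pos 0: AUG -> M; peptide=M
pos 3: CCU -> P; peptide=MP
pos 6: CGU -> R; peptide=MPR
pos 9: AAG -> K; peptide=MPRK
pos 12: UGG -> W; peptide=MPRKW
pos 15: UGG -> W; peptide=MPRKWW
pos 18: UGG -> W; peptide=MPRKWWW
pos 21: AGG -> R; peptide=MPRKWWWR
pos 24: UGA -> STOP

Answer: MPRKWWWR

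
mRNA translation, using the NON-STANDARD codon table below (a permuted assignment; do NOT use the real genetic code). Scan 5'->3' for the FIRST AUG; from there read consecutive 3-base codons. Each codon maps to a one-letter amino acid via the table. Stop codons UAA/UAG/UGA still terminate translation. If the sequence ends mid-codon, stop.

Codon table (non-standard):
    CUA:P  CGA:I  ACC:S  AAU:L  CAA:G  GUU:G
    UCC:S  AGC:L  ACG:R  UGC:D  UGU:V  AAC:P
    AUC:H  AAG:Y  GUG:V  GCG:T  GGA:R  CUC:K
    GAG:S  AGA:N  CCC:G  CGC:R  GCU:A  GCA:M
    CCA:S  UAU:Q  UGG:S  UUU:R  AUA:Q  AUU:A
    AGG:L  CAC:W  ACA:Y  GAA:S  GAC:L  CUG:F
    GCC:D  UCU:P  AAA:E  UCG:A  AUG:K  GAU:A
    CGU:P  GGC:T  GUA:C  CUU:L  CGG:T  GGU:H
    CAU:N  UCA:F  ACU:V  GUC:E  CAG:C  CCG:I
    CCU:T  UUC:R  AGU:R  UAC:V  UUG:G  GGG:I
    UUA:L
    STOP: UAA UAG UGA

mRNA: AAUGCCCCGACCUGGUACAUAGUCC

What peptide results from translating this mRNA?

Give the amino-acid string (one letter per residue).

Answer: KGITHY

Derivation:
start AUG at pos 1
pos 1: AUG -> K; peptide=K
pos 4: CCC -> G; peptide=KG
pos 7: CGA -> I; peptide=KGI
pos 10: CCU -> T; peptide=KGIT
pos 13: GGU -> H; peptide=KGITH
pos 16: ACA -> Y; peptide=KGITHY
pos 19: UAG -> STOP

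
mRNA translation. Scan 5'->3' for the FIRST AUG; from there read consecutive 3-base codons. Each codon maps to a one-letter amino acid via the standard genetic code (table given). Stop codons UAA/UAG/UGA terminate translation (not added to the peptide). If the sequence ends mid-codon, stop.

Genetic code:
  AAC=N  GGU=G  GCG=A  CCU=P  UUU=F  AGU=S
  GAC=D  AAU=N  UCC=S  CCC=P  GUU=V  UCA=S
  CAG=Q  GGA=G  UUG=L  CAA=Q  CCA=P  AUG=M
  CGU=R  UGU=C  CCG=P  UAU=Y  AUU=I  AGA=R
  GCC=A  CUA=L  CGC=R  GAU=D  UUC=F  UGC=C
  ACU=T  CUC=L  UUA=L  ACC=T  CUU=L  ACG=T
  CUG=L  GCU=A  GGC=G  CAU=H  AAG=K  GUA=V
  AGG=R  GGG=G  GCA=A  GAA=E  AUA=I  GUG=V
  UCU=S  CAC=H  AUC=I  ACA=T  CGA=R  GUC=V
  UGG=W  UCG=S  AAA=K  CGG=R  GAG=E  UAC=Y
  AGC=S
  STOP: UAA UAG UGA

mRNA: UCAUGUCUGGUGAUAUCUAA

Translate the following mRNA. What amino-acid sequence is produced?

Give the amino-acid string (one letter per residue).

start AUG at pos 2
pos 2: AUG -> M; peptide=M
pos 5: UCU -> S; peptide=MS
pos 8: GGU -> G; peptide=MSG
pos 11: GAU -> D; peptide=MSGD
pos 14: AUC -> I; peptide=MSGDI
pos 17: UAA -> STOP

Answer: MSGDI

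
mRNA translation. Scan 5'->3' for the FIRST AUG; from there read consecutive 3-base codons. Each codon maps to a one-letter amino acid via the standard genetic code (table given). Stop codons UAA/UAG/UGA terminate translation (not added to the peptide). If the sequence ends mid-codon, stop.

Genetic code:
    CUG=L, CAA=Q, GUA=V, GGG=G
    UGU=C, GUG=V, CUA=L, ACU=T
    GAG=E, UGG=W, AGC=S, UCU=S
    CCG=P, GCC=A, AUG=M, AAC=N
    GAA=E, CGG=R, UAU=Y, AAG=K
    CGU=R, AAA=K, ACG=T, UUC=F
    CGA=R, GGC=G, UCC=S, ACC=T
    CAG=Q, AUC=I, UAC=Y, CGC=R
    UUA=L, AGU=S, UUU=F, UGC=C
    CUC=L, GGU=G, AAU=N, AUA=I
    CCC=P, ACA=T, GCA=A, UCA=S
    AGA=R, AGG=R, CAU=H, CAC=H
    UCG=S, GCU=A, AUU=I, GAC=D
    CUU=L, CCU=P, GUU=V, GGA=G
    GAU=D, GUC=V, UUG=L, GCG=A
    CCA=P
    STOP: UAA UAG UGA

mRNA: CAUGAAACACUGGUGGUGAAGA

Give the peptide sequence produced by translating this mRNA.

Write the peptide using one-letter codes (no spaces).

Answer: MKHWW

Derivation:
start AUG at pos 1
pos 1: AUG -> M; peptide=M
pos 4: AAA -> K; peptide=MK
pos 7: CAC -> H; peptide=MKH
pos 10: UGG -> W; peptide=MKHW
pos 13: UGG -> W; peptide=MKHWW
pos 16: UGA -> STOP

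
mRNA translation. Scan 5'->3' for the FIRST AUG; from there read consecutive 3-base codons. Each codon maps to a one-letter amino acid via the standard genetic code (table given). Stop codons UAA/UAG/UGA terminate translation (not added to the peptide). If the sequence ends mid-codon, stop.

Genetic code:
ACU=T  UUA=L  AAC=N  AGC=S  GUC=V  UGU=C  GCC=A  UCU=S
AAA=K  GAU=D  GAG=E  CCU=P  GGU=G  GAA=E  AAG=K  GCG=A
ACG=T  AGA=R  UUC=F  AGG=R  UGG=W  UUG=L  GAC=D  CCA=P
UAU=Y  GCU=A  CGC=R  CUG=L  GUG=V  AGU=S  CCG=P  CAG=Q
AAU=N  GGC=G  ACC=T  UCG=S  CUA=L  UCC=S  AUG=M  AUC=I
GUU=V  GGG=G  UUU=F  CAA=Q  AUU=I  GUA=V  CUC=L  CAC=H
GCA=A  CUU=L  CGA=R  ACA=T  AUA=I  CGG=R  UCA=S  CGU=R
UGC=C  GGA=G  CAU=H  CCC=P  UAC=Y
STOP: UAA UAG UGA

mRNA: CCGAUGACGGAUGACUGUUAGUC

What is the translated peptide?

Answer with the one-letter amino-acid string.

Answer: MTDDC

Derivation:
start AUG at pos 3
pos 3: AUG -> M; peptide=M
pos 6: ACG -> T; peptide=MT
pos 9: GAU -> D; peptide=MTD
pos 12: GAC -> D; peptide=MTDD
pos 15: UGU -> C; peptide=MTDDC
pos 18: UAG -> STOP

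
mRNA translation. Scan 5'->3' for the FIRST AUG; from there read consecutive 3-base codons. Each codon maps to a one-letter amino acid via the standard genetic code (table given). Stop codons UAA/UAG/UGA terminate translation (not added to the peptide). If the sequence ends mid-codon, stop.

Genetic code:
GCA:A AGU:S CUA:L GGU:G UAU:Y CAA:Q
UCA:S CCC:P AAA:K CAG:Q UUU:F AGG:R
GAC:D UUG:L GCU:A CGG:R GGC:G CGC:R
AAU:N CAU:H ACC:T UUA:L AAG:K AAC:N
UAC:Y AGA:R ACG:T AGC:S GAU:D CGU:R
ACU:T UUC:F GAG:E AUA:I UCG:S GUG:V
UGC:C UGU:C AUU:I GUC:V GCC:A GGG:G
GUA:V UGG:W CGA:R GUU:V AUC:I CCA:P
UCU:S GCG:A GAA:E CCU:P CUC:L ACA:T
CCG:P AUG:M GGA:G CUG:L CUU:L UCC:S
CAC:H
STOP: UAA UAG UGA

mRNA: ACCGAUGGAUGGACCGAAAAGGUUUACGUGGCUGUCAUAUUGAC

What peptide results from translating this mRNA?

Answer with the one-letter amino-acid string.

start AUG at pos 4
pos 4: AUG -> M; peptide=M
pos 7: GAU -> D; peptide=MD
pos 10: GGA -> G; peptide=MDG
pos 13: CCG -> P; peptide=MDGP
pos 16: AAA -> K; peptide=MDGPK
pos 19: AGG -> R; peptide=MDGPKR
pos 22: UUU -> F; peptide=MDGPKRF
pos 25: ACG -> T; peptide=MDGPKRFT
pos 28: UGG -> W; peptide=MDGPKRFTW
pos 31: CUG -> L; peptide=MDGPKRFTWL
pos 34: UCA -> S; peptide=MDGPKRFTWLS
pos 37: UAU -> Y; peptide=MDGPKRFTWLSY
pos 40: UGA -> STOP

Answer: MDGPKRFTWLSY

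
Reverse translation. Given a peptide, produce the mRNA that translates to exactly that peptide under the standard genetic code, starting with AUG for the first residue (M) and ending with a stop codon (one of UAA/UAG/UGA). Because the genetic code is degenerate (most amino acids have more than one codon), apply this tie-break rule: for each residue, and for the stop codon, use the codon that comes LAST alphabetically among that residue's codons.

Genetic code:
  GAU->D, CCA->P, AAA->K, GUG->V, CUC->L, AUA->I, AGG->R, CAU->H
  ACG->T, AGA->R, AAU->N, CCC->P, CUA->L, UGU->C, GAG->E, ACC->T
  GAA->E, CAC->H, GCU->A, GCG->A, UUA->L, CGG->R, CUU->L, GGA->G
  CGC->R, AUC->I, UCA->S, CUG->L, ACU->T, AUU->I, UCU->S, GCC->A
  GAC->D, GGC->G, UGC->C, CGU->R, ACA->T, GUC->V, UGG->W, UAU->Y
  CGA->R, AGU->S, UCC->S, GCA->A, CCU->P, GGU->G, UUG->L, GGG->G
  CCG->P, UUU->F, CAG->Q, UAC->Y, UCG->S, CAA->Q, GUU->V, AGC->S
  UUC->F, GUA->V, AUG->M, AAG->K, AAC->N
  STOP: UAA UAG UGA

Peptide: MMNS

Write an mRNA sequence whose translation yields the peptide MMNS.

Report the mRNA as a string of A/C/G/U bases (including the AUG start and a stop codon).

Answer: mRNA: AUGAUGAAUUCUUGA

Derivation:
residue 1: M -> AUG (start codon)
residue 2: M -> AUG (only codon)
residue 3: N codons sorted = AAC,AAU -> pick last = AAU
residue 4: S codons sorted = AGC,AGU,UCA,UCC,UCG,UCU -> pick last = UCU
terminator: stop codons sorted = UAA,UAG,UGA -> pick last = UGA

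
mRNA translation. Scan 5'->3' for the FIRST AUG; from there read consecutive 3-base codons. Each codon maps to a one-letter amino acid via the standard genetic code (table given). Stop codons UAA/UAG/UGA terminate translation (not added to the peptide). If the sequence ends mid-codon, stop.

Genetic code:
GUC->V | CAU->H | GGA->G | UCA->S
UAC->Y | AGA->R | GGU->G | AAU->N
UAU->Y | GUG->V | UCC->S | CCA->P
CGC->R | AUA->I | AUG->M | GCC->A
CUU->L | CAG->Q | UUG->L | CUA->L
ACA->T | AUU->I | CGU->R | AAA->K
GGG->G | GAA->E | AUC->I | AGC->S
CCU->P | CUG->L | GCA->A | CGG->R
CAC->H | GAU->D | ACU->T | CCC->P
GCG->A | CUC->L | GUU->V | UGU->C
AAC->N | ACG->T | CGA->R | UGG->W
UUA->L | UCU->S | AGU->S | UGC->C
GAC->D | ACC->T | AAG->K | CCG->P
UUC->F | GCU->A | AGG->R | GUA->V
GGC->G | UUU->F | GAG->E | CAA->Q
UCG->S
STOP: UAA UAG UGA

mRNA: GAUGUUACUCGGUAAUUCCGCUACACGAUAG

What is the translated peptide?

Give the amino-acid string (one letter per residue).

Answer: MLLGNSATR

Derivation:
start AUG at pos 1
pos 1: AUG -> M; peptide=M
pos 4: UUA -> L; peptide=ML
pos 7: CUC -> L; peptide=MLL
pos 10: GGU -> G; peptide=MLLG
pos 13: AAU -> N; peptide=MLLGN
pos 16: UCC -> S; peptide=MLLGNS
pos 19: GCU -> A; peptide=MLLGNSA
pos 22: ACA -> T; peptide=MLLGNSAT
pos 25: CGA -> R; peptide=MLLGNSATR
pos 28: UAG -> STOP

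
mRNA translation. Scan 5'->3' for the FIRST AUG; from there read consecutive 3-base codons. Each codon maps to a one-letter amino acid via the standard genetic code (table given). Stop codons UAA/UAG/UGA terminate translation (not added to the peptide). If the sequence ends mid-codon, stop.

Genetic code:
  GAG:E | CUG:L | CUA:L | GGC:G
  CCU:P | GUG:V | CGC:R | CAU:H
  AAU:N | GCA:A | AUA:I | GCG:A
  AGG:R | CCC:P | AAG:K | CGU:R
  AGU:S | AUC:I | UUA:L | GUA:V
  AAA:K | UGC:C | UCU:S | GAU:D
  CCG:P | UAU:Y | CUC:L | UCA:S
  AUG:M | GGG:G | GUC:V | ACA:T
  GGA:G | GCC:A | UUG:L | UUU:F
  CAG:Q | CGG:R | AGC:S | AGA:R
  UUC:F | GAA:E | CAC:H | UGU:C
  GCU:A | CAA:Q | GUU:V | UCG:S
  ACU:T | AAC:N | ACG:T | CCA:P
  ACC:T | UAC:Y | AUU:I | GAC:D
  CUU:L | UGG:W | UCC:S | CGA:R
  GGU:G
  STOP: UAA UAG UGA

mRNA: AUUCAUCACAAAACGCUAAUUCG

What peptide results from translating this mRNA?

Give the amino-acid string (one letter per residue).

Answer: (empty: no AUG start codon)

Derivation:
no AUG start codon found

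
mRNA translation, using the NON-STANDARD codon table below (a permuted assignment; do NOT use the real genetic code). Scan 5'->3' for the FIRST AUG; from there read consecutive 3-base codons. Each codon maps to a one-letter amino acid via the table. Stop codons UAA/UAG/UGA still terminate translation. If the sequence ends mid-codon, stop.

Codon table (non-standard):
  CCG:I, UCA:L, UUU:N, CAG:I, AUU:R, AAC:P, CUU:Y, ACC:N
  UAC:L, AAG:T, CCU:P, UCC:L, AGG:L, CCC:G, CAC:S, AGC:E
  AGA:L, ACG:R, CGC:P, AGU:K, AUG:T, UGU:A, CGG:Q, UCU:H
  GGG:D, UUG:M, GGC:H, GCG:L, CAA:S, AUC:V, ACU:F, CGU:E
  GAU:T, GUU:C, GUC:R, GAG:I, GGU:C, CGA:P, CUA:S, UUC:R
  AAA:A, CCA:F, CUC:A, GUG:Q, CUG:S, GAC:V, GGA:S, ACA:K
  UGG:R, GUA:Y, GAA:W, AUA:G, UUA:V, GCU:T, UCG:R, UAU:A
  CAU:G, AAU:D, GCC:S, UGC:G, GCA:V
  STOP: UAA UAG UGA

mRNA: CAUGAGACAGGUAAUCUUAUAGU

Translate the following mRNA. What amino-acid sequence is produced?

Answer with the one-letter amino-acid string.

Answer: TLIYVV

Derivation:
start AUG at pos 1
pos 1: AUG -> T; peptide=T
pos 4: AGA -> L; peptide=TL
pos 7: CAG -> I; peptide=TLI
pos 10: GUA -> Y; peptide=TLIY
pos 13: AUC -> V; peptide=TLIYV
pos 16: UUA -> V; peptide=TLIYVV
pos 19: UAG -> STOP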